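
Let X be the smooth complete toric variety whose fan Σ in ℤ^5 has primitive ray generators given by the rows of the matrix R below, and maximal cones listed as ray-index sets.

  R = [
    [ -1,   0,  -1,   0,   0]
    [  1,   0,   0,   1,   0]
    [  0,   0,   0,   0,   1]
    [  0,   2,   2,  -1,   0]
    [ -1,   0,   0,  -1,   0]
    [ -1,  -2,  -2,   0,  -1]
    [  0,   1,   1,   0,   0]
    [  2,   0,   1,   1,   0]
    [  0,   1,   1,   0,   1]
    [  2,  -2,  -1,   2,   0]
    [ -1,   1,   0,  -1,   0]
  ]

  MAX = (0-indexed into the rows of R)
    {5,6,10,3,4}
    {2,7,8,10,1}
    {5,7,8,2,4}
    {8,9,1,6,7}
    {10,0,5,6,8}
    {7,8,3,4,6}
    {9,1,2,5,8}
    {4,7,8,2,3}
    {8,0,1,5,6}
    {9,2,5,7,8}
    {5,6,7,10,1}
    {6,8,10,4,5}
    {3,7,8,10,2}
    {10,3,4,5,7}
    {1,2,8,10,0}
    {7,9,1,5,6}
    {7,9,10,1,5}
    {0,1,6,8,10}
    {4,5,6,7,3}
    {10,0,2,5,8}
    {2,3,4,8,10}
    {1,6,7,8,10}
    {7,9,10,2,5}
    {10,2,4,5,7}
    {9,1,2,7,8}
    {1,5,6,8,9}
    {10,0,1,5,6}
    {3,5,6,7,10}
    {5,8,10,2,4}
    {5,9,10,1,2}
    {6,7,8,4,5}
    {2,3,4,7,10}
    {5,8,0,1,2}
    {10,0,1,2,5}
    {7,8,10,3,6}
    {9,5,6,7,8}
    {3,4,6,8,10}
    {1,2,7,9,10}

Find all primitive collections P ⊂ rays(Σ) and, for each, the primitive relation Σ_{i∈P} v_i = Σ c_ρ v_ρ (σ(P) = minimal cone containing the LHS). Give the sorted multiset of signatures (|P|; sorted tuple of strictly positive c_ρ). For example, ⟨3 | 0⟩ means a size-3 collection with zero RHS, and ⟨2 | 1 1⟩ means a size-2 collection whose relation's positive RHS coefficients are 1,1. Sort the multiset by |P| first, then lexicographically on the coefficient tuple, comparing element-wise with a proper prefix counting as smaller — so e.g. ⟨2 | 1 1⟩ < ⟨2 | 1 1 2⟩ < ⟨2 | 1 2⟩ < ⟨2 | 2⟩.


19 minimal non-faces of Δ(Σ) (on 11 rays):

  {1,4}:  v_{1} + v_{4} = 0  ⇒ sig = ⟨2 | 0⟩
  {0,7}:  v_{0} + v_{7} = v_{1}  ⇒ sig = ⟨2 | 1⟩
  {2,6}:  v_{2} + v_{6} = v_{8}  ⇒ sig = ⟨2 | 1⟩
  {3,9}:  v_{3} + v_{9} = v_{7}  ⇒ sig = ⟨2 | 1⟩
  {0,3}:  v_{0} + v_{3} = v_{6} + v_{10}  ⇒ sig = ⟨2 | 1 1⟩
  {0,4}:  v_{0} + v_{4} = v_{5} + v_{8} + v_{10}  ⇒ sig = ⟨2 | 1 1 1⟩
  {1,3}:  v_{1} + v_{3} = v_{6} + v_{7} + v_{10}  ⇒ sig = ⟨2 | 1 1 1⟩
  {4,9}:  v_{4} + v_{9} = v_{2} + v_{5} + v_{7}  ⇒ sig = ⟨2 | 1 1 1⟩
  {0,9}:  v_{0} + v_{9} = 2·v_{1} + v_{2} + v_{5}  ⇒ sig = ⟨2 | 1 1 2⟩
  {2,3,5}:  v_{2} + v_{3} + v_{5} = v_{4}  ⇒ sig = ⟨3 | 1⟩
  {6,9,10}:  v_{6} + v_{9} + v_{10} = v_{1}  ⇒ sig = ⟨3 | 1⟩
  {3,5,8}:  v_{3} + v_{5} + v_{8} = v_{4} + v_{6}  ⇒ sig = ⟨3 | 1 1⟩
  {8,9,10}:  v_{8} + v_{9} + v_{10} = v_{1} + v_{2}  ⇒ sig = ⟨3 | 1 1⟩
  {5,7,8,10}:  v_{5} + v_{7} + v_{8} + v_{10} = 0  ⇒ sig = ⟨4 | 0⟩
  {1,2,5,7}:  v_{1} + v_{2} + v_{5} + v_{7} = v_{9}  ⇒ sig = ⟨4 | 1⟩
  {1,5,8,10}:  v_{1} + v_{5} + v_{8} + v_{10} = v_{0}  ⇒ sig = ⟨4 | 1⟩
  {4,6,7,10}:  v_{4} + v_{6} + v_{7} + v_{10} = v_{3}  ⇒ sig = ⟨4 | 1⟩
  {1,5,7,8}:  v_{1} + v_{5} + v_{7} + v_{8} = v_{6} + v_{9}  ⇒ sig = ⟨4 | 1 1⟩
  {4,7,8,10}:  v_{4} + v_{7} + v_{8} + v_{10} = v_{2} + v_{3}  ⇒ sig = ⟨4 | 1 1⟩

so the primitive-relation signature multiset is
    |P|=2: 9 collections, coeffs (), (1), (1), (1), (1,1), (1,1,1), (1,1,1), (1,1,1), (1,1,2)
    |P|=3: 4 collections, coeffs (1), (1), (1,1), (1,1)
    |P|=4: 6 collections, coeffs (), (1), (1), (1), (1,1), (1,1)


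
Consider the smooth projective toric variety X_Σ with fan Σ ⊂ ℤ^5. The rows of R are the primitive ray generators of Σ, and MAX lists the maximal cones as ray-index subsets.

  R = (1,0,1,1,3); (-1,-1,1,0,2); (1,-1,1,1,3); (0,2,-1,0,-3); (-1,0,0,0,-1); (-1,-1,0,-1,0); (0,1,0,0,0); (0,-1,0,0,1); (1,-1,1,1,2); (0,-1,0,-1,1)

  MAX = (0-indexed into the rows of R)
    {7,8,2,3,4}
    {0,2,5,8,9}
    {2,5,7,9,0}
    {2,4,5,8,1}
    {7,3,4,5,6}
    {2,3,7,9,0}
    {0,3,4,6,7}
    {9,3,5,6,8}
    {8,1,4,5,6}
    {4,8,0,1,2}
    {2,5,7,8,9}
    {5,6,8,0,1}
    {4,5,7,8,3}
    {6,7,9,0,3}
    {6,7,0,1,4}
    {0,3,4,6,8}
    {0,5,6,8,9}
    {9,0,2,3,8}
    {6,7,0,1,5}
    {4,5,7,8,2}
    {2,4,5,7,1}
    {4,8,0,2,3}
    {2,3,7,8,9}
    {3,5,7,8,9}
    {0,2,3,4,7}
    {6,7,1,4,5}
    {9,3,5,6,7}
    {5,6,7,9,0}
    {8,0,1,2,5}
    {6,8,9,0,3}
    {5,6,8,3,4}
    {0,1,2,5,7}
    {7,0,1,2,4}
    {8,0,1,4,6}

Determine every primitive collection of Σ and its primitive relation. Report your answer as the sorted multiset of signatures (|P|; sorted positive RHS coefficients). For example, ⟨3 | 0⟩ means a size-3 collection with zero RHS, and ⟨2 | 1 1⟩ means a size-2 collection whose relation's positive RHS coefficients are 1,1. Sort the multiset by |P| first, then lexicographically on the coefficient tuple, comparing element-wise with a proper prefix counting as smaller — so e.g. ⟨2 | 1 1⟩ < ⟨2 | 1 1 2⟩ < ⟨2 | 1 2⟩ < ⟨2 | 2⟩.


10 collections generate NE(X_Σ); each relation:

  P = {2,6}:  v_{2} + v_{6} = v_{0} ; sig = ⟨2 | 1⟩
  P = {4,9}:  v_{4} + v_{9} = v_{5} ; sig = ⟨2 | 1⟩
  P = {1,3}:  v_{1} + v_{3} = v_{4} + v_{6} ; sig = ⟨2 | 1 1⟩
  P = {1,9}:  v_{1} + v_{9} = v_{0} + 2·v_{5} ; sig = ⟨2 | 1 2⟩
  P = {2,3,5}:  v_{2} + v_{3} + v_{5} = 0 ; sig = ⟨3 | 0⟩
  P = {0,3,5}:  v_{0} + v_{3} + v_{5} = v_{6} ; sig = ⟨3 | 1⟩
  P = {0,4,5}:  v_{0} + v_{4} + v_{5} = v_{1} ; sig = ⟨3 | 1⟩
  P = {6,7,8}:  v_{6} + v_{7} + v_{8} = v_{2} ; sig = ⟨3 | 1⟩
  P = {1,7,8}:  v_{1} + v_{7} + v_{8} = 2·v_{2} + v_{4} + v_{5} ; sig = ⟨3 | 1 1 2⟩
  P = {0,7,8}:  v_{0} + v_{7} + v_{8} = 2·v_{2} ; sig = ⟨3 | 2⟩

Signatures (|P|; sorted positive RHS coefficients), sorted:
[⟨2 | 1⟩, ⟨2 | 1⟩, ⟨2 | 1 1⟩, ⟨2 | 1 2⟩, ⟨3 | 0⟩, ⟨3 | 1⟩, ⟨3 | 1⟩, ⟨3 | 1⟩, ⟨3 | 1 1 2⟩, ⟨3 | 2⟩]


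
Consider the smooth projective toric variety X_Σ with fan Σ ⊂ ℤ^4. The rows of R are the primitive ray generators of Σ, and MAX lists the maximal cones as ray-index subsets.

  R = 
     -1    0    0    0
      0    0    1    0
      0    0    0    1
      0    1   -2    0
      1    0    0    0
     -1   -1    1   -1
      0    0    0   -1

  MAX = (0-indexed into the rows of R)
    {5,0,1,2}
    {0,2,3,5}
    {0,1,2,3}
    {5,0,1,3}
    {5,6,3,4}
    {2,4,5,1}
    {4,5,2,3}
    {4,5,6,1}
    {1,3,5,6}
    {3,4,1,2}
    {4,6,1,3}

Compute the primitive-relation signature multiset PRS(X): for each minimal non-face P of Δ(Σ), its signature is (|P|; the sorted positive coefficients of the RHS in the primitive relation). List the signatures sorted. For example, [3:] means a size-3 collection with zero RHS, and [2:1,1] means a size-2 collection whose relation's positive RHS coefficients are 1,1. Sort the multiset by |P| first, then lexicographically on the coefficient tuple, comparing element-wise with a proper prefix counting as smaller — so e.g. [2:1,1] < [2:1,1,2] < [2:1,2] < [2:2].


The 5 primitive collections of Σ (r=7, n=4):

  {0,4}:  v_{0} + v_{4} = 0 — sig = [2:]
  {2,6}:  v_{2} + v_{6} = 0 — sig = [2:]
  {0,6}:  v_{0} + v_{6} = v_{1} + v_{3} + v_{5} — sig = [2:1,1,1]
  {1,2,3,5}:  v_{1} + v_{2} + v_{3} + v_{5} = v_{0} — sig = [4:1]
  {1,3,4,5}:  v_{1} + v_{3} + v_{4} + v_{5} = v_{6} — sig = [4:1]

Signatures (|P|; sorted positive RHS coefficients), sorted:
{ [2:] ×2,  [2:1,1,1],  [4:1] ×2 }


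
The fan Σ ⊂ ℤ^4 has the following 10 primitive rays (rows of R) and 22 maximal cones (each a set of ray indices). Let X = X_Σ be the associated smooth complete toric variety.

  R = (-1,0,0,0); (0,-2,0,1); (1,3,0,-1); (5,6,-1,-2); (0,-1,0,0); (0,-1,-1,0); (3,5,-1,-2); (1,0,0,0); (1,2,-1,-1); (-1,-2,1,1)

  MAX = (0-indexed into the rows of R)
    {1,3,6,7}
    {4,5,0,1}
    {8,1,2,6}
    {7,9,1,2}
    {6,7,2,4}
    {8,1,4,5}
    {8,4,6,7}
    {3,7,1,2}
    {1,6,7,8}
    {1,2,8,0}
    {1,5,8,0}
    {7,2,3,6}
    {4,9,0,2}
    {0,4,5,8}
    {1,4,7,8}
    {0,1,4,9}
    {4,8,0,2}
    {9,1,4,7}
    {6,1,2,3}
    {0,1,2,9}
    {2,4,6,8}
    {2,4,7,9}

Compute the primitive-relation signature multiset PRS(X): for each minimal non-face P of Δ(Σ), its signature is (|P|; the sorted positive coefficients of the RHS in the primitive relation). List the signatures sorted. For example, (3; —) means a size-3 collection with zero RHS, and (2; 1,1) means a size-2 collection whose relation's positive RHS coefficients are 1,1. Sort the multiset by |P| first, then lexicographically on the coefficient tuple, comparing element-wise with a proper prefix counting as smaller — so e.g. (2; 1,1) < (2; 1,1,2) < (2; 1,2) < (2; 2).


Σ has 18 primitive collections:

  P = {0,7}:  v_{0} + v_{7} = 0 ; sig = (2; —)
  P = {8,9}:  v_{8} + v_{9} = 0 ; sig = (2; —)
  P = {2,5}:  v_{2} + v_{5} = v_{8} ; sig = (2; 1)
  P = {0,6}:  v_{0} + v_{6} = v_{2} + v_{8} ; sig = (2; 1,1)
  P = {6,9}:  v_{6} + v_{9} = v_{2} + v_{7} ; sig = (2; 1,1)
  P = {0,3}:  v_{0} + v_{3} = v_{1} + v_{2} + v_{6} ; sig = (2; 1,1,1)
  P = {5,7}:  v_{5} + v_{7} = v_{1} + v_{4} + v_{8} ; sig = (2; 1,1,1)
  P = {5,9}:  v_{5} + v_{9} = v_{0} + v_{1} + v_{4} ; sig = (2; 1,1,1)
  P = {3,5}:  v_{3} + v_{5} = v_{1} + v_{6} + v_{7} + v_{8} ; sig = (2; 1,1,1,1)
  P = {3,4}:  v_{3} + v_{4} = v_{6} + 2·v_{7} ; sig = (2; 1,2)
  P = {3,8}:  v_{3} + v_{8} = v_{1} + 2·v_{6} ; sig = (2; 1,2)
  P = {5,6}:  v_{5} + v_{6} = v_{7} + 2·v_{8} ; sig = (2; 1,2)
  P = {3,9}:  v_{3} + v_{9} = v_{1} + 2·v_{2} + 2·v_{7} ; sig = (2; 1,2,2)
  P = {1,2,4}:  v_{1} + v_{2} + v_{4} = v_{7} ; sig = (3; 1)
  P = {2,7,8}:  v_{2} + v_{7} + v_{8} = v_{6} ; sig = (3; 1)
  P = {1,4,6}:  v_{1} + v_{4} + v_{6} = 2·v_{7} + v_{8} ; sig = (3; 1,2)
  P = {0,1,4,8}:  v_{0} + v_{1} + v_{4} + v_{8} = v_{5} ; sig = (4; 1)
  P = {1,2,6,7}:  v_{1} + v_{2} + v_{6} + v_{7} = v_{3} ; sig = (4; 1)

so the primitive-relation signature multiset is
    (2; —)
    (2; —)
    (2; 1)
    (2; 1,1)
    (2; 1,1)
    (2; 1,1,1)
    (2; 1,1,1)
    (2; 1,1,1)
    (2; 1,1,1,1)
    (2; 1,2)
    (2; 1,2)
    (2; 1,2)
    (2; 1,2,2)
    (3; 1)
    (3; 1)
    (3; 1,2)
    (4; 1)
    (4; 1)


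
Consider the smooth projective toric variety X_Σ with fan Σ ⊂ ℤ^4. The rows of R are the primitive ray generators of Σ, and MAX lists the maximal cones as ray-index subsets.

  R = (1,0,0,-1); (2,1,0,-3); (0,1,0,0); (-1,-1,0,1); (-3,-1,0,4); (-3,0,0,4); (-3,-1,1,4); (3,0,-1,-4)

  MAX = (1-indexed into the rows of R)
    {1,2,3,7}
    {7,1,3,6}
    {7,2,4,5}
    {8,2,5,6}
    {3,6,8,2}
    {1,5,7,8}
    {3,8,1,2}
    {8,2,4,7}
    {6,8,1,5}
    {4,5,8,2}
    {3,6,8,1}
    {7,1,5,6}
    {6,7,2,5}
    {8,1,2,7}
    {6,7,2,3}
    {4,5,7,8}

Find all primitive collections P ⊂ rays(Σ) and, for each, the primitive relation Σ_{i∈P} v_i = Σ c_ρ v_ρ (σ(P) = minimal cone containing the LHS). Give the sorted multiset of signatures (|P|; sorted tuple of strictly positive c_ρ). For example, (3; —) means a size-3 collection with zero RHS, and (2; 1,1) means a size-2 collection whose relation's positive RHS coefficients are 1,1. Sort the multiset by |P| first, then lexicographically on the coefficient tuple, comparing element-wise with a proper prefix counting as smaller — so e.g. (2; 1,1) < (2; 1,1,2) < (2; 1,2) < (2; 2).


Δ(Σ) — 8 vertices, 9 min non-faces:

  P={3,5}:  v_{3} + v_{5} = v_{6} ; sig = (2; 1)
  P={1,4}:  v_{1} + v_{4} = v_{7} + v_{8} ; sig = (2; 1,1)
  P={3,4}:  v_{3} + v_{4} = v_{2} + v_{5} ; sig = (2; 1,1)
  P={4,6}:  v_{4} + v_{6} = v_{2} + 2·v_{5} ; sig = (2; 1,2)
  P={1,2,5}:  v_{1} + v_{2} + v_{5} = 0 ; sig = (3; —)
  P={3,7,8}:  v_{3} + v_{7} + v_{8} = 0 ; sig = (3; —)
  P={1,2,6}:  v_{1} + v_{2} + v_{6} = v_{3} ; sig = (3; 1)
  P={6,7,8}:  v_{6} + v_{7} + v_{8} = v_{5} ; sig = (3; 1)
  P={2,5,7,8}:  v_{2} + v_{5} + v_{7} + v_{8} = v_{4} ; sig = (4; 1)

Hence PRS(X_Σ) =
    (2; 1)
    (2; 1,1)
    (2; 1,1)
    (2; 1,2)
    (3; —)
    (3; —)
    (3; 1)
    (3; 1)
    (4; 1)


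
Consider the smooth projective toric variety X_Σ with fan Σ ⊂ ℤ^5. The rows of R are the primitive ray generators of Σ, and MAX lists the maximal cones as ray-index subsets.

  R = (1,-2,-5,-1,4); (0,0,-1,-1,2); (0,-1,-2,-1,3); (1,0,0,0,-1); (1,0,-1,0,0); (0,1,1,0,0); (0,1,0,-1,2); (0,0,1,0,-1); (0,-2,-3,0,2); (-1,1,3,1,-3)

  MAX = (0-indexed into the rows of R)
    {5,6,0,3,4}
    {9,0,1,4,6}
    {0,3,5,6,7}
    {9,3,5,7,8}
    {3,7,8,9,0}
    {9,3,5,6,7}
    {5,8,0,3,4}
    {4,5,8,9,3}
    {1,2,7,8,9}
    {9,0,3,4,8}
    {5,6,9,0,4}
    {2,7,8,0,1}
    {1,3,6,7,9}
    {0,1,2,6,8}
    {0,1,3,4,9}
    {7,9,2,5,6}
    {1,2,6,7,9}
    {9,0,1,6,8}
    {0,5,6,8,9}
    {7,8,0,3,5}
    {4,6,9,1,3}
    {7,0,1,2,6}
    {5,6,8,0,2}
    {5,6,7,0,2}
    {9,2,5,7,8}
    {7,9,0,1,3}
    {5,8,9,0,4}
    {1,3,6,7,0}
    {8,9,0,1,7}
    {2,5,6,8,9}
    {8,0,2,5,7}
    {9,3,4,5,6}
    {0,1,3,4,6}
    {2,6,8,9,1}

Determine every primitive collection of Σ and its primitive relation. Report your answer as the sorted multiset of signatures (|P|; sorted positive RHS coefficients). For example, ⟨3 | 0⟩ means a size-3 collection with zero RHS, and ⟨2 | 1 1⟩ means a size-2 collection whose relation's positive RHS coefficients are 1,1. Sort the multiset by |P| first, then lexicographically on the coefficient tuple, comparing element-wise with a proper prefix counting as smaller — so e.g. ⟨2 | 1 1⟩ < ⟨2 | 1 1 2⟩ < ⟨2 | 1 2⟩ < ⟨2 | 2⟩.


Primitive collections (14):

  P={1,5}:  v_{1} + v_{5} = v_{6} ; sig = ⟨2 | 1⟩
  P={4,7}:  v_{4} + v_{7} = v_{3} ; sig = ⟨2 | 1⟩
  P={2,4}:  v_{2} + v_{4} = v_{0} + v_{5} + v_{7} ; sig = ⟨2 | 1 1 1⟩
  P={2,3}:  v_{2} + v_{3} = v_{0} + v_{5} + 2·v_{7} ; sig = ⟨2 | 1 1 2⟩
  P={1,4,8}:  v_{1} + v_{4} + v_{8} = v_{0} ; sig = ⟨3 | 1⟩
  P={6,7,8}:  v_{6} + v_{7} + v_{8} = v_{2} ; sig = ⟨3 | 1⟩
  P={0,2,9}:  v_{0} + v_{2} + v_{9} = v_{1} + v_{8} ; sig = ⟨3 | 1 1⟩
  P={1,3,8}:  v_{1} + v_{3} + v_{8} = v_{0} + v_{7} ; sig = ⟨3 | 1 1⟩
  P={4,6,8}:  v_{4} + v_{6} + v_{8} = v_{0} + v_{5} ; sig = ⟨3 | 1 1⟩
  P={3,6,8}:  v_{3} + v_{6} + v_{8} = v_{0} + v_{5} + v_{7} ; sig = ⟨3 | 1 1 1⟩
  P={0,5,7,9}:  v_{0} + v_{5} + v_{7} + v_{9} = 0 ; sig = ⟨4 | 0⟩
  P={0,3,5,9}:  v_{0} + v_{3} + v_{5} + v_{9} = v_{4} ; sig = ⟨4 | 1⟩
  P={0,6,7,9}:  v_{0} + v_{6} + v_{7} + v_{9} = v_{1} ; sig = ⟨4 | 1⟩
  P={0,3,6,9}:  v_{0} + v_{3} + v_{6} + v_{9} = v_{1} + v_{4} ; sig = ⟨4 | 1 1⟩

Hence PRS(X_Σ) =
{ ⟨2 | 1⟩ ×2,  ⟨2 | 1 1 1⟩,  ⟨2 | 1 1 2⟩,  ⟨3 | 1⟩ ×2,  ⟨3 | 1 1⟩ ×3,  ⟨3 | 1 1 1⟩,  ⟨4 | 0⟩,  ⟨4 | 1⟩ ×2,  ⟨4 | 1 1⟩ }


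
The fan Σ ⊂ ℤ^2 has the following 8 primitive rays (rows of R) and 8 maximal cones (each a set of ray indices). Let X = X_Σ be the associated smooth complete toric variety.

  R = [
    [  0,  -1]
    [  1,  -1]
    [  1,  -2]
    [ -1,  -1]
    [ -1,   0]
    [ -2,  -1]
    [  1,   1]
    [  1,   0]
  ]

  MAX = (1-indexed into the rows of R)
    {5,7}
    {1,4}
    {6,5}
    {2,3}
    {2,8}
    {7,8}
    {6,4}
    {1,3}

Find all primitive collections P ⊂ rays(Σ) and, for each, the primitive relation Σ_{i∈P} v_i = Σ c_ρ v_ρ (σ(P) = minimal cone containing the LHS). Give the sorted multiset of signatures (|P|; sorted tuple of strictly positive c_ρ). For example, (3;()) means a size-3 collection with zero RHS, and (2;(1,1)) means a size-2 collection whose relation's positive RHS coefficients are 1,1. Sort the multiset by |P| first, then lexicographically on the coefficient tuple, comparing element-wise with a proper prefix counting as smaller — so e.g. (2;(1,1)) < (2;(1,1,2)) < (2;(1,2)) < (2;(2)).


Primitive collections (20):

  {4,7}:  v_{4} + v_{7} = 0  ⟹  sig = (2;())
  {5,8}:  v_{5} + v_{8} = 0  ⟹  sig = (2;())
  {1,2}:  v_{1} + v_{2} = v_{3}  ⟹  sig = (2;(1))
  {1,5}:  v_{1} + v_{5} = v_{4}  ⟹  sig = (2;(1))
  {1,7}:  v_{1} + v_{7} = v_{8}  ⟹  sig = (2;(1))
  {1,8}:  v_{1} + v_{8} = v_{2}  ⟹  sig = (2;(1))
  {2,5}:  v_{2} + v_{5} = v_{1}  ⟹  sig = (2;(1))
  {4,5}:  v_{4} + v_{5} = v_{6}  ⟹  sig = (2;(1))
  {4,8}:  v_{4} + v_{8} = v_{1}  ⟹  sig = (2;(1))
  {6,7}:  v_{6} + v_{7} = v_{5}  ⟹  sig = (2;(1))
  {6,8}:  v_{6} + v_{8} = v_{4}  ⟹  sig = (2;(1))
  {2,6}:  v_{2} + v_{6} = v_{1} + v_{4}  ⟹  sig = (2;(1,1))
  {3,7}:  v_{3} + v_{7} = v_{2} + v_{8}  ⟹  sig = (2;(1,1))
  {3,6}:  v_{3} + v_{6} = 2·v_{1} + v_{4}  ⟹  sig = (2;(1,2))
  {1,6}:  v_{1} + v_{6} = 2·v_{4}  ⟹  sig = (2;(2))
  {2,4}:  v_{2} + v_{4} = 2·v_{1}  ⟹  sig = (2;(2))
  {2,7}:  v_{2} + v_{7} = 2·v_{8}  ⟹  sig = (2;(2))
  {3,5}:  v_{3} + v_{5} = 2·v_{1}  ⟹  sig = (2;(2))
  {3,8}:  v_{3} + v_{8} = 2·v_{2}  ⟹  sig = (2;(2))
  {3,4}:  v_{3} + v_{4} = 3·v_{1}  ⟹  sig = (2;(3))

Sorted signature multiset PRS(X):
    (2;())
    (2;())
    (2;(1))
    (2;(1))
    (2;(1))
    (2;(1))
    (2;(1))
    (2;(1))
    (2;(1))
    (2;(1))
    (2;(1))
    (2;(1,1))
    (2;(1,1))
    (2;(1,2))
    (2;(2))
    (2;(2))
    (2;(2))
    (2;(2))
    (2;(2))
    (2;(3))


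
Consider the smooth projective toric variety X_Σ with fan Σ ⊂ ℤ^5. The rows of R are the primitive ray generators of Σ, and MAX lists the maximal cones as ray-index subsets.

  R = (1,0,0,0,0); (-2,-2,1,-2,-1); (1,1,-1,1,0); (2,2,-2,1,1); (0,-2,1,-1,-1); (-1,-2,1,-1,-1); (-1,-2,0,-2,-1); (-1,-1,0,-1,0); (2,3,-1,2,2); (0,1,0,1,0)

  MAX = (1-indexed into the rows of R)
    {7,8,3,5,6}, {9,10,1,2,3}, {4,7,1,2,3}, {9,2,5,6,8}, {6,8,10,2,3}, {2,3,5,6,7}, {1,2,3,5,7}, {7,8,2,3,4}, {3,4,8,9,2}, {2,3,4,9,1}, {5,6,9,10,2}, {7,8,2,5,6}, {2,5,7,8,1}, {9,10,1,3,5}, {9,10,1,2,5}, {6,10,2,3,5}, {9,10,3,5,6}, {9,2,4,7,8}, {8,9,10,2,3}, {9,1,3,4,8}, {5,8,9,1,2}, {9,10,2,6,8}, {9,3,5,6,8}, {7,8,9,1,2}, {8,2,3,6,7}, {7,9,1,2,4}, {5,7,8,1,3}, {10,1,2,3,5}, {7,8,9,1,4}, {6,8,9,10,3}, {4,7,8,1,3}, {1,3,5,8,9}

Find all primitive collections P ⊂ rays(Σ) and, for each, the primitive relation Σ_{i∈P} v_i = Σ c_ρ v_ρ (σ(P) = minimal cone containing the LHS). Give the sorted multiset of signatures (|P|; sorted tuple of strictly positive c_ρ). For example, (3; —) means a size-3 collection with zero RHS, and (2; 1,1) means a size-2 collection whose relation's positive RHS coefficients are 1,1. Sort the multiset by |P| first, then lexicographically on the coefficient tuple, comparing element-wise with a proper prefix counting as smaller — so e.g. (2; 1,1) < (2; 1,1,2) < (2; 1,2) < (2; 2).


Primitive collections (15):

  • {1,6}:  v_{1} + v_{6} = v_{5}  ⟹  sig = (2; 1)
  • {7,10}:  v_{7} + v_{10} = v_{2} + v_{3}  ⟹  sig = (2; 1,1)
  • {4,6}:  v_{4} + v_{6} = v_{1} + v_{3} + v_{8}  ⟹  sig = (2; 1,1,1)
  • {4,5}:  v_{4} + v_{5} = 2·v_{1} + v_{3} + v_{8}  ⟹  sig = (2; 1,1,2)
  • {4,10}:  v_{4} + v_{10} = v_{2} + 2·v_{3} + v_{9}  ⟹  sig = (2; 1,1,2)
  • {1,8,10}:  v_{1} + v_{8} + v_{10} = 0  ⟹  sig = (3; —)
  • {3,7,9}:  v_{3} + v_{7} + v_{9} = v_{4}  ⟹  sig = (3; 1)
  • {5,8,10}:  v_{5} + v_{8} + v_{10} = v_{6}  ⟹  sig = (3; 1)
  • {6,7,9}:  v_{6} + v_{7} + v_{9} = v_{1} + v_{8}  ⟹  sig = (3; 1,1)
  • {5,7,9}:  v_{5} + v_{7} + v_{9} = 2·v_{1} + v_{8}  ⟹  sig = (3; 1,2)
  • {2,3,6,9}:  v_{2} + v_{3} + v_{6} + v_{9} = 0  ⟹  sig = (4; —)
  • {1,2,3,8}:  v_{1} + v_{2} + v_{3} + v_{8} = v_{7}  ⟹  sig = (4; 1)
  • {2,3,5,9}:  v_{2} + v_{3} + v_{5} + v_{9} = v_{1}  ⟹  sig = (4; 1)
  • {2,3,5,8}:  v_{2} + v_{3} + v_{5} + v_{8} = v_{6} + v_{7}  ⟹  sig = (4; 1,1)
  • {1,2,4,8}:  v_{1} + v_{2} + v_{4} + v_{8} = 2·v_{7} + v_{9}  ⟹  sig = (4; 1,2)

Signatures (|P|; sorted positive RHS coefficients), sorted:
[(2; 1), (2; 1,1), (2; 1,1,1), (2; 1,1,2), (2; 1,1,2), (3; —), (3; 1), (3; 1), (3; 1,1), (3; 1,2), (4; —), (4; 1), (4; 1), (4; 1,1), (4; 1,2)]


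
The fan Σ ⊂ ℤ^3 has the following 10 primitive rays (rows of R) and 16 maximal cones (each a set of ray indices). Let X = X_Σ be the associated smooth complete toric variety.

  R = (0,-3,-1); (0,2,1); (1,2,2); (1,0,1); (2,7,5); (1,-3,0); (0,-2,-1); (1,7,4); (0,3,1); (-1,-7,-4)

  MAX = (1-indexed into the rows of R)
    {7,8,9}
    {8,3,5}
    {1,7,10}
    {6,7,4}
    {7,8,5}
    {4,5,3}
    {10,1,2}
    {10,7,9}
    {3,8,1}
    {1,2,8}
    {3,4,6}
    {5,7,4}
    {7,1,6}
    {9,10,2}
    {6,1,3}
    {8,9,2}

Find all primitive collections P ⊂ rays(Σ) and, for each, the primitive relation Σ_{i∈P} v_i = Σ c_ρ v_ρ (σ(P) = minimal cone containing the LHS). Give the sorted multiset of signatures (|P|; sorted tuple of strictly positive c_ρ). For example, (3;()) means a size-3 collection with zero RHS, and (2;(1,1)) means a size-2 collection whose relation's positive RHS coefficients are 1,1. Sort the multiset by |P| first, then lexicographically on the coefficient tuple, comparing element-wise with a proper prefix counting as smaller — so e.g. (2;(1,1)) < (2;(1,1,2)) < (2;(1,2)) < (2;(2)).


|primitive collections| = 22. Relations:

  P={1,9}:  v_{1} + v_{9} = 0 — sig = (2;())
  P={2,7}:  v_{2} + v_{7} = 0 — sig = (2;())
  P={8,10}:  v_{8} + v_{10} = 0 — sig = (2;())
  P={1,4}:  v_{1} + v_{4} = v_{6} — sig = (2;(1))
  P={2,4}:  v_{2} + v_{4} = v_{3} — sig = (2;(1))
  P={3,7}:  v_{3} + v_{7} = v_{4} — sig = (2;(1))
  P={4,8}:  v_{4} + v_{8} = v_{5} — sig = (2;(1))
  P={5,10}:  v_{5} + v_{10} = v_{4} — sig = (2;(1))
  P={6,9}:  v_{6} + v_{9} = v_{4} — sig = (2;(1))
  P={2,3}:  v_{2} + v_{3} = v_{1} + v_{8} — sig = (2;(1,1))
  P={2,5}:  v_{2} + v_{5} = v_{3} + v_{8} — sig = (2;(1,1))
  P={2,6}:  v_{2} + v_{6} = v_{1} + v_{3} — sig = (2;(1,1))
  P={3,9}:  v_{3} + v_{9} = v_{7} + v_{8} — sig = (2;(1,1))
  P={3,10}:  v_{3} + v_{10} = v_{1} + v_{7} — sig = (2;(1,1))
  P={4,9}:  v_{4} + v_{9} = 2·v_{7} + v_{8} — sig = (2;(1,2))
  P={4,10}:  v_{4} + v_{10} = v_{1} + 2·v_{7} — sig = (2;(1,2))
  P={5,6}:  v_{5} + v_{6} = 2·v_{3} + v_{4} — sig = (2;(1,2))
  P={1,5}:  v_{1} + v_{5} = 2·v_{3} — sig = (2;(2))
  P={6,8}:  v_{6} + v_{8} = 2·v_{3} — sig = (2;(2))
  P={5,9}:  v_{5} + v_{9} = 2·v_{7} + 2·v_{8} — sig = (2;(2,2))
  P={6,10}:  v_{6} + v_{10} = 2·v_{1} + 2·v_{7} — sig = (2;(2,2))
  P={1,7,8}:  v_{1} + v_{7} + v_{8} = v_{3} — sig = (3;(1))

so the primitive-relation signature multiset is
{ (2;()) ×3,  (2;(1)) ×6,  (2;(1,1)) ×5,  (2;(1,2)) ×3,  (2;(2)) ×2,  (2;(2,2)) ×2,  (3;(1)) }


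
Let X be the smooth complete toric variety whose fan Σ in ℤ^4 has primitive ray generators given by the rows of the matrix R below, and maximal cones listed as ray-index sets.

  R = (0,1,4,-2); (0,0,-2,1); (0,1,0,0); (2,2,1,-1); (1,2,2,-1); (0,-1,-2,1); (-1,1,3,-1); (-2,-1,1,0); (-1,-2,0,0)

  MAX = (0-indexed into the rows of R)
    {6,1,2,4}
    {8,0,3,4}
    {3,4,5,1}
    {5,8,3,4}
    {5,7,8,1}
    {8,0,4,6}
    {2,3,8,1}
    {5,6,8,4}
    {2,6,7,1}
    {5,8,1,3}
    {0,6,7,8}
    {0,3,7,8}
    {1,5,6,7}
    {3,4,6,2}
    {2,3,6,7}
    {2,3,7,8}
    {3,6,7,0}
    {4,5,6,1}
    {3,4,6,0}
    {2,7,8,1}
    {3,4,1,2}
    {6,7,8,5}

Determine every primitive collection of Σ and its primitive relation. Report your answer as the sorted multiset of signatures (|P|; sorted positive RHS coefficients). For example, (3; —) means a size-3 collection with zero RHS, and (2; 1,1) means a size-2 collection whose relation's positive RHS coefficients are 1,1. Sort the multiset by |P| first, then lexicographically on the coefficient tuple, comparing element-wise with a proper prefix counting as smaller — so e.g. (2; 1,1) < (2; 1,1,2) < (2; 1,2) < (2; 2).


14 minimal non-faces of Δ(Σ) (on 9 rays):

  {2,5}:  v_{2} + v_{5} = v_{1}  ⟹  sig = (2; 1)
  {4,7}:  v_{4} + v_{7} = v_{6}  ⟹  sig = (2; 1)
  {0,1}:  v_{0} + v_{1} = v_{3} + v_{7}  ⟹  sig = (2; 1,1)
  {0,5}:  v_{0} + v_{5} = v_{4} + v_{8}  ⟹  sig = (2; 1,1)
  {0,2}:  v_{0} + v_{2} = 2·v_{3} + 2·v_{7}  ⟹  sig = (2; 2,2)
  {1,4,8}:  v_{1} + v_{4} + v_{8} = 0  ⟹  sig = (3; —)
  {3,5,7}:  v_{3} + v_{5} + v_{7} = 0  ⟹  sig = (3; —)
  {1,3,7}:  v_{1} + v_{3} + v_{7} = v_{2}  ⟹  sig = (3; 1)
  {1,6,8}:  v_{1} + v_{6} + v_{8} = v_{7}  ⟹  sig = (3; 1)
  {3,5,6}:  v_{3} + v_{5} + v_{6} = v_{4}  ⟹  sig = (3; 1)
  {3,6,8}:  v_{3} + v_{6} + v_{8} = v_{0}  ⟹  sig = (3; 1)
  {1,3,6}:  v_{1} + v_{3} + v_{6} = v_{2} + v_{4}  ⟹  sig = (3; 1,1)
  {2,4,8}:  v_{2} + v_{4} + v_{8} = v_{3} + v_{7}  ⟹  sig = (3; 1,1)
  {2,6,8}:  v_{2} + v_{6} + v_{8} = v_{3} + 2·v_{7}  ⟹  sig = (3; 1,2)

Signatures (|P|; sorted positive RHS coefficients), sorted:
    (2; 1)
    (2; 1)
    (2; 1,1)
    (2; 1,1)
    (2; 2,2)
    (3; —)
    (3; —)
    (3; 1)
    (3; 1)
    (3; 1)
    (3; 1)
    (3; 1,1)
    (3; 1,1)
    (3; 1,2)


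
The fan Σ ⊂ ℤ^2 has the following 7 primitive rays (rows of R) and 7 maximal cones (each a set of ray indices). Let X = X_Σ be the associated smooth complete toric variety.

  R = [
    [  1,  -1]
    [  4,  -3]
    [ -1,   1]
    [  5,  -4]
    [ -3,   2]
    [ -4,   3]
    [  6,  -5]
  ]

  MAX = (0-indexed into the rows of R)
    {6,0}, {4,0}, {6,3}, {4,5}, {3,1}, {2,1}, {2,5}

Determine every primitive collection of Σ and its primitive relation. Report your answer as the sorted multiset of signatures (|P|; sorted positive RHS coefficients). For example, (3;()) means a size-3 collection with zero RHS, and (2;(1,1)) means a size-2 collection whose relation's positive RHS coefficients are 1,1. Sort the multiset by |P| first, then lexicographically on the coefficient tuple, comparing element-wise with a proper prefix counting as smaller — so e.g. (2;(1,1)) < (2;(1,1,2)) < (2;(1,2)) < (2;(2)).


The 14 primitive collections of Σ (r=7, n=2):

  P={0,2}:  v_{0} + v_{2} = 0  ⇒ sig = (2;())
  P={1,5}:  v_{1} + v_{5} = 0  ⇒ sig = (2;())
  P={0,1}:  v_{0} + v_{1} = v_{3}  ⇒ sig = (2;(1))
  P={0,3}:  v_{0} + v_{3} = v_{6}  ⇒ sig = (2;(1))
  P={0,5}:  v_{0} + v_{5} = v_{4}  ⇒ sig = (2;(1))
  P={1,4}:  v_{1} + v_{4} = v_{0}  ⇒ sig = (2;(1))
  P={2,3}:  v_{2} + v_{3} = v_{1}  ⇒ sig = (2;(1))
  P={2,4}:  v_{2} + v_{4} = v_{5}  ⇒ sig = (2;(1))
  P={2,6}:  v_{2} + v_{6} = v_{3}  ⇒ sig = (2;(1))
  P={3,5}:  v_{3} + v_{5} = v_{0}  ⇒ sig = (2;(1))
  P={1,6}:  v_{1} + v_{6} = 2·v_{3}  ⇒ sig = (2;(2))
  P={3,4}:  v_{3} + v_{4} = 2·v_{0}  ⇒ sig = (2;(2))
  P={5,6}:  v_{5} + v_{6} = 2·v_{0}  ⇒ sig = (2;(2))
  P={4,6}:  v_{4} + v_{6} = 3·v_{0}  ⇒ sig = (2;(3))

Signatures (|P|; sorted positive RHS coefficients), sorted:
{ (2;()) ×2,  (2;(1)) ×8,  (2;(2)) ×3,  (2;(3)) }


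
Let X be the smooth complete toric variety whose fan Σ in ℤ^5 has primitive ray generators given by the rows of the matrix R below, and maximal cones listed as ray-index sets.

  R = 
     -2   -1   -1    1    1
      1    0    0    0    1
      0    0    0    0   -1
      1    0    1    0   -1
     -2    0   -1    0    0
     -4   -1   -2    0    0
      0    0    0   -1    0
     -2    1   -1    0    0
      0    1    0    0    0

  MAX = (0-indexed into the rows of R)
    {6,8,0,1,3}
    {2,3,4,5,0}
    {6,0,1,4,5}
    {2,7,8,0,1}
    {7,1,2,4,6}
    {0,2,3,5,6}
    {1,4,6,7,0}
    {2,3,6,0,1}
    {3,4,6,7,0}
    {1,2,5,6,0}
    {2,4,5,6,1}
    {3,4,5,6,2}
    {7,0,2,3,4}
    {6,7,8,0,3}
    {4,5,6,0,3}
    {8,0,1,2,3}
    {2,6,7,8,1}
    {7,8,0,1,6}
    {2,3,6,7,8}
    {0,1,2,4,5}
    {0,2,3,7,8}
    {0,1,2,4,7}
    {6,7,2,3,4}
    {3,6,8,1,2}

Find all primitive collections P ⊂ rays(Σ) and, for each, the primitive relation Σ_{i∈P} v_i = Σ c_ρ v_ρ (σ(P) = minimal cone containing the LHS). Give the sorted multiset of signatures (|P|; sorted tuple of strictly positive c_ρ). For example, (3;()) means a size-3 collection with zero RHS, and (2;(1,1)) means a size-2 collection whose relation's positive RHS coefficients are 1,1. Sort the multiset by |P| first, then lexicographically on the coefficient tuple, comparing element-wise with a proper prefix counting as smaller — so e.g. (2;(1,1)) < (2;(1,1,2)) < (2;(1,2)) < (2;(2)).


9 minimal non-faces of Δ(Σ) (on 9 rays):

  P = {4,8}:  v_{4} + v_{8} = v_{7}  →  sig = (2;(1))
  P = {5,8}:  v_{5} + v_{8} = 2·v_{4}  →  sig = (2;(2))
  P = {5,7}:  v_{5} + v_{7} = 3·v_{4}  →  sig = (2;(3))
  P = {1,3,4}:  v_{1} + v_{3} + v_{4} = 0  →  sig = (3;())
  P = {1,3,7}:  v_{1} + v_{3} + v_{7} = v_{8}  →  sig = (3;(1))
  P = {1,3,5}:  v_{1} + v_{3} + v_{5} = v_{0} + v_{2} + v_{6}  →  sig = (3;(1,1,1))
  P = {0,2,4,6}:  v_{0} + v_{2} + v_{4} + v_{6} = v_{5}  →  sig = (4;(1))
  P = {0,2,6,8}:  v_{0} + v_{2} + v_{6} + v_{8} = v_{4}  →  sig = (4;(1))
  P = {0,2,6,7}:  v_{0} + v_{2} + v_{6} + v_{7} = 2·v_{4}  →  sig = (4;(2))

Sorted signature multiset PRS(X):
{ (2;(1)),  (2;(2)),  (2;(3)),  (3;()),  (3;(1)),  (3;(1,1,1)),  (4;(1)) ×2,  (4;(2)) }


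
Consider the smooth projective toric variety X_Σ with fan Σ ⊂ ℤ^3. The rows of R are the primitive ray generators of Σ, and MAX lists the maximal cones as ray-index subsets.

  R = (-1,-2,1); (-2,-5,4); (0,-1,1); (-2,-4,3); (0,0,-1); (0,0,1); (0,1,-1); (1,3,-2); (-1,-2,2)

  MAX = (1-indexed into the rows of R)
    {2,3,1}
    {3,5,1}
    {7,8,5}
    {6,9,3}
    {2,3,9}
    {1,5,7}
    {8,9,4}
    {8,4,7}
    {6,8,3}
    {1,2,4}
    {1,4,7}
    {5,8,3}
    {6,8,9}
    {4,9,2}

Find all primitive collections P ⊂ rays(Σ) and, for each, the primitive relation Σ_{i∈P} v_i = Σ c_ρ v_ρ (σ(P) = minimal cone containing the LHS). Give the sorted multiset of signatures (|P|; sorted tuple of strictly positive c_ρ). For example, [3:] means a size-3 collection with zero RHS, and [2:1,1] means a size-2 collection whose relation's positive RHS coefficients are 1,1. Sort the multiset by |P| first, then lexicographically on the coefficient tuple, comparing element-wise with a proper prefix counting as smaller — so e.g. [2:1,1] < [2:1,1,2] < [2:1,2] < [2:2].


The 16 primitive collections of Σ (r=9, n=3):

  P = {3,7}:  v_{3} + v_{7} = 0  so sig = [2:]
  P = {5,6}:  v_{5} + v_{6} = 0  so sig = [2:]
  P = {1,6}:  v_{1} + v_{6} = v_{9}  so sig = [2:1]
  P = {1,8}:  v_{1} + v_{8} = v_{7}  so sig = [2:1]
  P = {1,9}:  v_{1} + v_{9} = v_{4}  so sig = [2:1]
  P = {2,7}:  v_{2} + v_{7} = v_{4}  so sig = [2:1]
  P = {2,8}:  v_{2} + v_{8} = v_{9}  so sig = [2:1]
  P = {3,4}:  v_{3} + v_{4} = v_{2}  so sig = [2:1]
  P = {5,9}:  v_{5} + v_{9} = v_{1}  so sig = [2:1]
  P = {6,7}:  v_{6} + v_{7} = v_{8} + v_{9}  so sig = [2:1,1]
  P = {7,9}:  v_{7} + v_{9} = v_{4} + v_{8}  so sig = [2:1,1]
  P = {2,5}:  v_{2} + v_{5} = 2·v_{1} + v_{3}  so sig = [2:1,2]
  P = {2,6}:  v_{2} + v_{6} = v_{3} + 2·v_{9}  so sig = [2:1,2]
  P = {4,5}:  v_{4} + v_{5} = 2·v_{1}  so sig = [2:2]
  P = {4,6}:  v_{4} + v_{6} = 2·v_{9}  so sig = [2:2]
  P = {3,8,9}:  v_{3} + v_{8} + v_{9} = v_{6}  so sig = [3:1]

Signatures (|P|; sorted positive RHS coefficients), sorted:
    |P|=2: 15 collections, coeffs (), (), (1), (1), (1), (1), (1), (1), (1), (1,1), (1,1), (1,2), (1,2), (2), (2)
    |P|=3: 1 collection, coeffs (1)


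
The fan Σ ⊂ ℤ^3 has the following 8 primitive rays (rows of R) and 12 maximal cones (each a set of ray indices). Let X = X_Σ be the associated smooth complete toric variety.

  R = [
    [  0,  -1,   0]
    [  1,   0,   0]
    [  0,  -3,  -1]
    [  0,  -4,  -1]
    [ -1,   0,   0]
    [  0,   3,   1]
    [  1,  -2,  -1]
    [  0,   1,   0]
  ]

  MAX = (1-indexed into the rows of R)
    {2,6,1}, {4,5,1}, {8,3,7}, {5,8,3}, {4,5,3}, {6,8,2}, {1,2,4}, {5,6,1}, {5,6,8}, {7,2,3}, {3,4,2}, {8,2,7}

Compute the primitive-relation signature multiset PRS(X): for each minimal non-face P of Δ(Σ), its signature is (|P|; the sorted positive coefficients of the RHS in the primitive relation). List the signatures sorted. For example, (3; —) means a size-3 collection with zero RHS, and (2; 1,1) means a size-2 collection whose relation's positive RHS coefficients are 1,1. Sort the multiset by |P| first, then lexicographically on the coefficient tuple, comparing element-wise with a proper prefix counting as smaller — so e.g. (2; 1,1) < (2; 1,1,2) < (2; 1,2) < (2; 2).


Δ(Σ) — 8 vertices, 11 min non-faces:

  P = {1,8}:  v_{1} + v_{8} = 0  ⇒ sig = (2; —)
  P = {2,5}:  v_{2} + v_{5} = 0  ⇒ sig = (2; —)
  P = {3,6}:  v_{3} + v_{6} = 0  ⇒ sig = (2; —)
  P = {1,3}:  v_{1} + v_{3} = v_{4}  ⇒ sig = (2; 1)
  P = {4,6}:  v_{4} + v_{6} = v_{1}  ⇒ sig = (2; 1)
  P = {4,8}:  v_{4} + v_{8} = v_{3}  ⇒ sig = (2; 1)
  P = {1,7}:  v_{1} + v_{7} = v_{2} + v_{3}  ⇒ sig = (2; 1,1)
  P = {5,7}:  v_{5} + v_{7} = v_{3} + v_{8}  ⇒ sig = (2; 1,1)
  P = {6,7}:  v_{6} + v_{7} = v_{2} + v_{8}  ⇒ sig = (2; 1,1)
  P = {4,7}:  v_{4} + v_{7} = v_{2} + 2·v_{3}  ⇒ sig = (2; 1,2)
  P = {2,3,8}:  v_{2} + v_{3} + v_{8} = v_{7}  ⇒ sig = (3; 1)

so the primitive-relation signature multiset is
[(2; —), (2; —), (2; —), (2; 1), (2; 1), (2; 1), (2; 1,1), (2; 1,1), (2; 1,1), (2; 1,2), (3; 1)]


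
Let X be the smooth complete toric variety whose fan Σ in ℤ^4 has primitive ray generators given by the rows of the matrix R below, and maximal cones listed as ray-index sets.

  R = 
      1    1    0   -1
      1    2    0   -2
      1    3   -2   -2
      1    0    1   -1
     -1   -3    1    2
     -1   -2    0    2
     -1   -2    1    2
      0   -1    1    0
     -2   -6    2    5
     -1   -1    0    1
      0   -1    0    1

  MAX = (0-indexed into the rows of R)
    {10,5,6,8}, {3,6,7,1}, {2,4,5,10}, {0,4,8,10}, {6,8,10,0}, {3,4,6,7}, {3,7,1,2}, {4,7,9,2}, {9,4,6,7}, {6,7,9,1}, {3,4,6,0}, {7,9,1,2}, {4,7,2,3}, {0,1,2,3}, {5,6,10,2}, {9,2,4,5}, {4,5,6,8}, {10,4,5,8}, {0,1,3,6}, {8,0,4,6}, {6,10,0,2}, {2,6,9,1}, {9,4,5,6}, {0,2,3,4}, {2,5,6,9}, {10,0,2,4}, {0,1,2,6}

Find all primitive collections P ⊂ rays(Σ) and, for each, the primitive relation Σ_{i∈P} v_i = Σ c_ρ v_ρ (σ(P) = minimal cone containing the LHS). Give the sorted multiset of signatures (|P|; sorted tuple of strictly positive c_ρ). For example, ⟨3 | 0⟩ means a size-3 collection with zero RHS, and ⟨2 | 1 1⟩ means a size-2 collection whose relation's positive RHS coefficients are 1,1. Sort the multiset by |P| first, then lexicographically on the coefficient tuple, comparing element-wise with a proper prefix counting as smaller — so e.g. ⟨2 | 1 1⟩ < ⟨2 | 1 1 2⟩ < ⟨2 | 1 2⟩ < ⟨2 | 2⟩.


Σ has 21 primitive collections:

  {0,9}:  v_{0} + v_{9} = 0 ; sig = ⟨2 | 0⟩
  {1,5}:  v_{1} + v_{5} = 0 ; sig = ⟨2 | 0⟩
  {0,5}:  v_{0} + v_{5} = v_{10} ; sig = ⟨2 | 1⟩
  {0,7}:  v_{0} + v_{7} = v_{3} ; sig = ⟨2 | 1⟩
  {1,4}:  v_{1} + v_{4} = v_{7} ; sig = ⟨2 | 1⟩
  {1,10}:  v_{1} + v_{10} = v_{0} ; sig = ⟨2 | 1⟩
  {3,9}:  v_{3} + v_{9} = v_{7} ; sig = ⟨2 | 1⟩
  {5,7}:  v_{5} + v_{7} = v_{4} ; sig = ⟨2 | 1⟩
  {9,10}:  v_{9} + v_{10} = v_{5} ; sig = ⟨2 | 1⟩
  {2,8}:  v_{2} + v_{8} = v_{5} + v_{10} ; sig = ⟨2 | 1 1⟩
  {3,5}:  v_{3} + v_{5} = v_{0} + v_{4} ; sig = ⟨2 | 1 1⟩
  {7,10}:  v_{7} + v_{10} = v_{0} + v_{4} ; sig = ⟨2 | 1 1⟩
  {1,8}:  v_{1} + v_{8} = v_{0} + v_{4} + v_{6} ; sig = ⟨2 | 1 1 1⟩
  {8,9}:  v_{8} + v_{9} = v_{4} + v_{5} + v_{6} ; sig = ⟨2 | 1 1 1⟩
  {7,8}:  v_{7} + v_{8} = v_{0} + 2·v_{4} + v_{6} ; sig = ⟨2 | 1 1 2⟩
  {3,10}:  v_{3} + v_{10} = 2·v_{0} + v_{4} ; sig = ⟨2 | 1 2⟩
  {3,8}:  v_{3} + v_{8} = 2·v_{0} + 2·v_{4} + v_{6} ; sig = ⟨2 | 1 2 2⟩
  {2,6,7}:  v_{2} + v_{6} + v_{7} = 0 ; sig = ⟨3 | 0⟩
  {2,3,6}:  v_{2} + v_{3} + v_{6} = v_{0} ; sig = ⟨3 | 1⟩
  {2,4,6}:  v_{2} + v_{4} + v_{6} = v_{5} ; sig = ⟨3 | 1⟩
  {4,6,10}:  v_{4} + v_{6} + v_{10} = v_{8} ; sig = ⟨3 | 1⟩

so the primitive-relation signature multiset is
    |P|=2: 17 collections, coeffs (), (), (1), (1), (1), (1), (1), (1), (1), (1,1), (1,1), (1,1), (1,1,1), (1,1,1), (1,1,2), (1,2), (1,2,2)
    |P|=3: 4 collections, coeffs (), (1), (1), (1)


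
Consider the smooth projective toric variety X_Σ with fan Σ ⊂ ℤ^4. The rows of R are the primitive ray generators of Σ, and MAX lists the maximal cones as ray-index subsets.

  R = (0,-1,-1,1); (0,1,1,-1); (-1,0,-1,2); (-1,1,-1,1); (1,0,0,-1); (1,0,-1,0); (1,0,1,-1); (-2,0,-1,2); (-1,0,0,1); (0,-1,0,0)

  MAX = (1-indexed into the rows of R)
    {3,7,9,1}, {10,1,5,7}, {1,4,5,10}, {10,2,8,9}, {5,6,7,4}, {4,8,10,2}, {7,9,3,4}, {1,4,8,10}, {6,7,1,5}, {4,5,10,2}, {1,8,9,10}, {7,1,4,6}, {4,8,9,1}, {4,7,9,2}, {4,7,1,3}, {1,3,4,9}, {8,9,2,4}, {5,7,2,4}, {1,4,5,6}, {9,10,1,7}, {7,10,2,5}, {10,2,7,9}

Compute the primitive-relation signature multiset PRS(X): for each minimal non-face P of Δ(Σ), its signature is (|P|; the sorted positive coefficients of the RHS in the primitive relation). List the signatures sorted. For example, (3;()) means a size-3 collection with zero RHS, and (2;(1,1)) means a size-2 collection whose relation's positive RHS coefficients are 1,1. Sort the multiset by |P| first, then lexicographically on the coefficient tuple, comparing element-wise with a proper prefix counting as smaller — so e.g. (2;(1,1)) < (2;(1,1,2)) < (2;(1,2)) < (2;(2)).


Δ(Σ) — 10 vertices, 17 min non-faces:

  • {1,2}:  v_{1} + v_{2} = 0 ; sig = (2;())
  • {5,9}:  v_{5} + v_{9} = 0 ; sig = (2;())
  • {7,8}:  v_{7} + v_{8} = v_{9} ; sig = (2;(1))
  • {3,10}:  v_{3} + v_{10} = v_{1} + v_{9} ; sig = (2;(1,1))
  • {5,8}:  v_{5} + v_{8} = v_{4} + v_{10} ; sig = (2;(1,1))
  • {6,8}:  v_{6} + v_{8} = v_{1} + v_{4} ; sig = (2;(1,1))
  • {6,10}:  v_{6} + v_{10} = v_{1} + v_{5} ; sig = (2;(1,1))
  • {2,3}:  v_{2} + v_{3} = v_{4} + v_{7} + v_{9} ; sig = (2;(1,1,1))
  • {2,6}:  v_{2} + v_{6} = v_{4} + v_{5} + v_{7} ; sig = (2;(1,1,1))
  • {3,5}:  v_{3} + v_{5} = v_{1} + v_{4} + v_{7} ; sig = (2;(1,1,1))
  • {6,9}:  v_{6} + v_{9} = v_{1} + v_{4} + v_{7} ; sig = (2;(1,1,1))
  • {3,8}:  v_{3} + v_{8} = v_{1} + v_{4} + 2·v_{9} ; sig = (2;(1,1,2))
  • {3,6}:  v_{3} + v_{6} = 2·v_{1} + 2·v_{4} + 2·v_{7} ; sig = (2;(2,2,2))
  • {4,7,10}:  v_{4} + v_{7} + v_{10} = 0 ; sig = (3;())
  • {4,9,10}:  v_{4} + v_{9} + v_{10} = v_{8} ; sig = (3;(1))
  • {1,4,5,7}:  v_{1} + v_{4} + v_{5} + v_{7} = v_{6} ; sig = (4;(1))
  • {1,4,7,9}:  v_{1} + v_{4} + v_{7} + v_{9} = v_{3} ; sig = (4;(1))

Hence PRS(X_Σ) =
    |P|=2: 13 collections, coeffs (), (), (1), (1,1), (1,1), (1,1), (1,1), (1,1,1), (1,1,1), (1,1,1), (1,1,1), (1,1,2), (2,2,2)
    |P|=3: 2 collections, coeffs (), (1)
    |P|=4: 2 collections, coeffs (1), (1)


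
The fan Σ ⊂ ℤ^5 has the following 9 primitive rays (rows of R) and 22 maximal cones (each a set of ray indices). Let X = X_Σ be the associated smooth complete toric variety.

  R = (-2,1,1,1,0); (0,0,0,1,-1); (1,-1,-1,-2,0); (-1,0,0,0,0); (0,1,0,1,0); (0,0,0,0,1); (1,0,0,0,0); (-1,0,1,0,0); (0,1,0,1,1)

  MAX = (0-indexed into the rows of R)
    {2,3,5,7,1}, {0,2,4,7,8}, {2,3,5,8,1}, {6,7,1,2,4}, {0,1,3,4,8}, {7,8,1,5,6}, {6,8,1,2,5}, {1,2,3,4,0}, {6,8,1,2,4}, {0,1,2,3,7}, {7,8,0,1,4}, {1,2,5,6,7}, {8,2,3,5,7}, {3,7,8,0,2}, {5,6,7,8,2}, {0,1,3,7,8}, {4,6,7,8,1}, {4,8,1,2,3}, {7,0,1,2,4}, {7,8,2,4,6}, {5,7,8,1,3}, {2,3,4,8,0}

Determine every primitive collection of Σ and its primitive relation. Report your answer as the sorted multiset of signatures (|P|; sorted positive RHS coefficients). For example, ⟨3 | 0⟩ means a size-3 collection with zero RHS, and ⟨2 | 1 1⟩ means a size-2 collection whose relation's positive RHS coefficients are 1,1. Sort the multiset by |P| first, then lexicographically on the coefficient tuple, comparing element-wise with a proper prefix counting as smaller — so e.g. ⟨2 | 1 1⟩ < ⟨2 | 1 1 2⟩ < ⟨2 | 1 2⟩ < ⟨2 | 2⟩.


Δ(Σ) — 9 vertices, 7 min non-faces:

  P={3,6}:  v_{3} + v_{6} = 0  so sig = ⟨2 | 0⟩
  P={4,5}:  v_{4} + v_{5} = v_{8}  so sig = ⟨2 | 1⟩
  P={0,6}:  v_{0} + v_{6} = v_{4} + v_{7}  so sig = ⟨2 | 1 1⟩
  P={0,5}:  v_{0} + v_{5} = v_{3} + v_{7} + v_{8}  so sig = ⟨2 | 1 1 1⟩
  P={3,4,7}:  v_{3} + v_{4} + v_{7} = v_{0}  so sig = ⟨3 | 1⟩
  P={1,2,7,8}:  v_{1} + v_{2} + v_{7} + v_{8} = 0  so sig = ⟨4 | 0⟩
  P={0,1,2,8}:  v_{0} + v_{1} + v_{2} + v_{8} = v_{3} + v_{4}  so sig = ⟨4 | 1 1⟩

so the primitive-relation signature multiset is
    ⟨2 | 0⟩
    ⟨2 | 1⟩
    ⟨2 | 1 1⟩
    ⟨2 | 1 1 1⟩
    ⟨3 | 1⟩
    ⟨4 | 0⟩
    ⟨4 | 1 1⟩


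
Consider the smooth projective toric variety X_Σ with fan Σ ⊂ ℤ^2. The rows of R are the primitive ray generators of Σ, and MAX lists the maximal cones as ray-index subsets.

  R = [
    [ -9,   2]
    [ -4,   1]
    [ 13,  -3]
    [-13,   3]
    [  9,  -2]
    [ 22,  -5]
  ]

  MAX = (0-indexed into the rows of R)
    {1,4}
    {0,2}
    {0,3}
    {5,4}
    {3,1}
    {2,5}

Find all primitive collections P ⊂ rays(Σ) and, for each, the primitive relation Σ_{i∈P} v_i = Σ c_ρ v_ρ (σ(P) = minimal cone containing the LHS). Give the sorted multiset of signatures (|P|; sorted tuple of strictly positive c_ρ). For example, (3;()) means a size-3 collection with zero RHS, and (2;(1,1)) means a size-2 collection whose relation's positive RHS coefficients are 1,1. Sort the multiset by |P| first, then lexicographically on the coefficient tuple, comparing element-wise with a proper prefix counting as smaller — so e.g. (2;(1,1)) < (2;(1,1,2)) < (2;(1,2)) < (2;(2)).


9 minimal non-faces of Δ(Σ) (on 6 rays):

  {0,4}:  v_{0} + v_{4} = 0  ⇒ sig = (2;())
  {2,3}:  v_{2} + v_{3} = 0  ⇒ sig = (2;())
  {0,1}:  v_{0} + v_{1} = v_{3}  ⇒ sig = (2;(1))
  {0,5}:  v_{0} + v_{5} = v_{2}  ⇒ sig = (2;(1))
  {1,2}:  v_{1} + v_{2} = v_{4}  ⇒ sig = (2;(1))
  {2,4}:  v_{2} + v_{4} = v_{5}  ⇒ sig = (2;(1))
  {3,4}:  v_{3} + v_{4} = v_{1}  ⇒ sig = (2;(1))
  {3,5}:  v_{3} + v_{5} = v_{4}  ⇒ sig = (2;(1))
  {1,5}:  v_{1} + v_{5} = 2·v_{4}  ⇒ sig = (2;(2))

Sorted signature multiset PRS(X):
[(2;()), (2;()), (2;(1)), (2;(1)), (2;(1)), (2;(1)), (2;(1)), (2;(1)), (2;(2))]
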